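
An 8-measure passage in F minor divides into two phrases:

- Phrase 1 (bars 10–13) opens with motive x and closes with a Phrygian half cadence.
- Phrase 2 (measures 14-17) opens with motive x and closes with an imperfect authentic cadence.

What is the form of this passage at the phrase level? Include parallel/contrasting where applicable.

Phrase 1 ends with a Phrygian half cadence (weaker) and phrase 2 with an imperfect authentic cadence (stronger): antecedent + consequent = a period.
The two phrases open with the same material (x / x), so the period is parallel.

parallel period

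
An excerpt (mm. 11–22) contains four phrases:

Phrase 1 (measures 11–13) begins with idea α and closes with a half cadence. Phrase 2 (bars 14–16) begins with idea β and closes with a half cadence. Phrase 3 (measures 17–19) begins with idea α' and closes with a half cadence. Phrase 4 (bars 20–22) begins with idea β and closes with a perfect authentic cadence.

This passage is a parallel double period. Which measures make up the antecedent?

measures 11–16

In a double period the four phrases pair into a large antecedent (phrases 1–2, ending half cadence) and a large consequent (phrases 3–4, ending perfect authentic cadence). The antecedent spans mm. 11-16.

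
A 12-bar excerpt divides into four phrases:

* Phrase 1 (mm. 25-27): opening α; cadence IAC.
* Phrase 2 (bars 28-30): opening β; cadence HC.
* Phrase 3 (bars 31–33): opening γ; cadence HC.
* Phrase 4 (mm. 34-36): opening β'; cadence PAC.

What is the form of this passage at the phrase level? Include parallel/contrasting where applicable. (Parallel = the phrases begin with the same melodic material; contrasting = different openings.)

contrasting double period

Four phrases in two halves: the first half (bars 25–30) ends with a half cadence, the second (mm. 31–36) with a perfect authentic cadence — a large antecedent–consequent pair, i.e. a double period.
Phrase 3 begins with different material from phrase 1, making it contrasting.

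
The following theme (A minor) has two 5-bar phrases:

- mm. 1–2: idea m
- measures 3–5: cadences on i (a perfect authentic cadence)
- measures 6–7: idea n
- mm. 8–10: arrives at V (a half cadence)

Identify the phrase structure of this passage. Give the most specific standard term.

The second phrase closes with a half cadence, which is not stronger than the first phrase's perfect authentic cadence; without a weak→strong cadential pair there is no antecedent–consequent relationship, so this is a phrase group rather than a period.

phrase group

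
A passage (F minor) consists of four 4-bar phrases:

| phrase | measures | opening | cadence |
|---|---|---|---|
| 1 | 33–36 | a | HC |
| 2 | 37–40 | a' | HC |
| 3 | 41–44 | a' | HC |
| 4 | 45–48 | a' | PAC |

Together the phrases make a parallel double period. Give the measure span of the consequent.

measures 41–48

In a double period the first pair of phrases (ending half cadence) is the large antecedent and the second pair (ending perfect authentic cadence) is the large consequent; the consequent is measures 41–48.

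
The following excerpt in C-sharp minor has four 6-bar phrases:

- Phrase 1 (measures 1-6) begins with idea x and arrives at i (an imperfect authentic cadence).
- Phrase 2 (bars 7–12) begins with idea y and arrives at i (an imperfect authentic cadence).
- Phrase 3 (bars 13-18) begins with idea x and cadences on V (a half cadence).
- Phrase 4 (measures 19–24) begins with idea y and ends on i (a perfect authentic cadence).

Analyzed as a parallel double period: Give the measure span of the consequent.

In a double period the four phrases pair into a large antecedent (phrases 1–2, ending imperfect authentic cadence) and a large consequent (phrases 3–4, ending perfect authentic cadence). The consequent spans measures 13–24.

measures 13–24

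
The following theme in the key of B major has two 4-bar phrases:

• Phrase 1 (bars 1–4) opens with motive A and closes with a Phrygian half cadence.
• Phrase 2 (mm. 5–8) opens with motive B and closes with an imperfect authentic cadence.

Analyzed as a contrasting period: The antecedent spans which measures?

measures 1–4

The antecedent is the phrase ending with the weaker cadence (Phrygian half cadence, phrase 1) and the consequent the one ending more conclusively (imperfect authentic cadence, phrase 2); the antecedent is measures 1-4.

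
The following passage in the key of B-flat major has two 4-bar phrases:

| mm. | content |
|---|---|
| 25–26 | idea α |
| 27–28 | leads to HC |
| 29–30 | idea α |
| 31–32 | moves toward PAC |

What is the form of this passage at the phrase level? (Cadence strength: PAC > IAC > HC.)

parallel period

Phrase 1 ends with a half cadence (weaker) and phrase 2 with a perfect authentic cadence (stronger): antecedent + consequent = a period.
The two phrases open with the same material (α / α), so the period is parallel.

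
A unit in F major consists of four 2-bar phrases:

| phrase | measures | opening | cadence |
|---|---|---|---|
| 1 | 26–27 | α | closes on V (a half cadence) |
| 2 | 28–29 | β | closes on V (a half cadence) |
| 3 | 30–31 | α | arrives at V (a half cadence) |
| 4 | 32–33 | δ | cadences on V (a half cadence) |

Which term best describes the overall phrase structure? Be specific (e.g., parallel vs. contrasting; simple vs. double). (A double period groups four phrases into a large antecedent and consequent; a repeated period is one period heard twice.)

Phrase 4 ends with a half cadence, no stronger than phrase 2's half cadence, so the four phrases do not form a double period; nor do phrases 3–4 duplicate 1–2, so it is not a repeated period. With no phrase reaching a conclusive cadence, the passage is a phrase group.

phrase group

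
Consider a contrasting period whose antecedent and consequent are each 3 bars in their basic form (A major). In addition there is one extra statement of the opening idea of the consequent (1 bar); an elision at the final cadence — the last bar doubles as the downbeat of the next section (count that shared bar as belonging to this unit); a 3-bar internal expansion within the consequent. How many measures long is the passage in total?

Basic contrasting period: 3 + 3 = 6 bars.
6 (basic form) + 1 (extra statement) + 3 (internal expansion) = 10.
The elision shares a bar with the next section but does not change this unit's count.

10 measures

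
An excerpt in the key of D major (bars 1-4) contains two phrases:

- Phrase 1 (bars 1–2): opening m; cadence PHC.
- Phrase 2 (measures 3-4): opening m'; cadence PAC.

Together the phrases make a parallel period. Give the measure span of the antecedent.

measures 1–2

The phrase ending with the weaker cadence (Phrygian half cadence) is the antecedent; the one ending more conclusively (perfect authentic cadence) is the consequent. The antecedent is measures 1–2.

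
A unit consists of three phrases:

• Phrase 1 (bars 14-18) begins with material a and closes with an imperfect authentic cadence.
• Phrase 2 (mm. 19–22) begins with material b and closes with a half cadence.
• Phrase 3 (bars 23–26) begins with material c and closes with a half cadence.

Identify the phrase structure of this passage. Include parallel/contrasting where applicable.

phrase group

The final phrase closes with a half cadence, which is not stronger than the preceding half cadence; the 3 phrases lack an overall antecedent–consequent design and so form a phrase group.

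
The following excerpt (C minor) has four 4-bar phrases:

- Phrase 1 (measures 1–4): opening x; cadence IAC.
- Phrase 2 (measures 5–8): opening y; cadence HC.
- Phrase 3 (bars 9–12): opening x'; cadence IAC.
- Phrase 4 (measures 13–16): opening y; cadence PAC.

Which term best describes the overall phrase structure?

parallel double period

Four phrases in two halves: the first half (measures 1-8) ends with a half cadence, the second (bars 9-16) with a perfect authentic cadence — a large antecedent–consequent pair, i.e. a double period.
Phrase 3 begins with the same material as phrase 1, making it parallel.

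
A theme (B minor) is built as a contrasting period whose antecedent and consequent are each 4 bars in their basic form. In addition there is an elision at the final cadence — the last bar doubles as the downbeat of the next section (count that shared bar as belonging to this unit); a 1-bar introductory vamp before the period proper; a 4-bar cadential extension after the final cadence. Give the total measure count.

13 measures

Basic contrasting period: 4 + 4 = 8 bars.
8 (basic form) + 1 (introduction) + 4 (cadential extension) = 13.
The elision shares a bar with the next section but does not change this unit's count.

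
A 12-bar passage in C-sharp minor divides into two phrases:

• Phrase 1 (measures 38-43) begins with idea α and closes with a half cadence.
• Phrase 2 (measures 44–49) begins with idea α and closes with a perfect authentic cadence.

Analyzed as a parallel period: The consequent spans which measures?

The antecedent is the phrase ending with the weaker cadence (half cadence, phrase 1) and the consequent the one ending more conclusively (perfect authentic cadence, phrase 2); the consequent is mm. 44–49.

measures 44–49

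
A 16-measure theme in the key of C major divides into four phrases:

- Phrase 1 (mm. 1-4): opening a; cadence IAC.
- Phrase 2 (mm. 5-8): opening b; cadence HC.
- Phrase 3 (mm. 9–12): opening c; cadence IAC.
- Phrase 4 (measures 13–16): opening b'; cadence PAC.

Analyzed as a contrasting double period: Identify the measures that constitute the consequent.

In a double period the four phrases pair into a large antecedent (phrases 1–2, ending half cadence) and a large consequent (phrases 3–4, ending perfect authentic cadence). The consequent spans mm. 9–16.

measures 9–16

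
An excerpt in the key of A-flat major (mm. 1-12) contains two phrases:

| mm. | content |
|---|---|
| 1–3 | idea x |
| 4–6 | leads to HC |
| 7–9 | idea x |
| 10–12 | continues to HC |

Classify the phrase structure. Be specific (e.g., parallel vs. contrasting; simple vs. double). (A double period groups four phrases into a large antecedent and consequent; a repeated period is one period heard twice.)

Both phrases have the same opening (x) and the same cadence (half cadence): the second is a restatement, not a consequent, so this is a repeated phrase rather than a period.

repeated phrase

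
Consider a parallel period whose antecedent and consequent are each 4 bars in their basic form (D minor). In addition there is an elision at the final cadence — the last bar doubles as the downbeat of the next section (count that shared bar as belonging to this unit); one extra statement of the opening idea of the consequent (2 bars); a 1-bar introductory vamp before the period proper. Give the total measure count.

11 measures

Basic parallel period: 4 + 4 = 8 bars.
8 (basic form) + 2 (extra statement) + 1 (introduction) = 11.
The elision shares a bar with the next section but does not change this unit's count.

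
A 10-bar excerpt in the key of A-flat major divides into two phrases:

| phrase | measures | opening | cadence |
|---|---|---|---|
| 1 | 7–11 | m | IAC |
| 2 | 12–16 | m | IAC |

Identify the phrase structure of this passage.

Both phrases have the same opening (m) and the same cadence (imperfect authentic cadence): the second is a restatement, not a consequent, so this is a repeated phrase rather than a period.

repeated phrase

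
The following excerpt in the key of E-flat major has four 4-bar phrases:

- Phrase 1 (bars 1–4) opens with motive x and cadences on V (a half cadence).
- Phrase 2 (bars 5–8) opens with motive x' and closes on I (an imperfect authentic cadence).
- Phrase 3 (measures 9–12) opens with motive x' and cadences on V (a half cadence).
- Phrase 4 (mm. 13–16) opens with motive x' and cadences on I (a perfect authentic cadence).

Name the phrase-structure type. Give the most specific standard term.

parallel double period

Four phrases in two halves: the first half (mm. 1–8) ends with an imperfect authentic cadence, the second (mm. 9–16) with a perfect authentic cadence — a large antecedent–consequent pair, i.e. a double period.
Phrase 3 begins with the same material as phrase 1, making it parallel.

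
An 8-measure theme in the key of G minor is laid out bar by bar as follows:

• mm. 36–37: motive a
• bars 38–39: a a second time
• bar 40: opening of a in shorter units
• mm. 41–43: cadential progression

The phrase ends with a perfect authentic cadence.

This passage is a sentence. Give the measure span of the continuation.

After the presentation (measures 36–39), the continuation covers the fragmentation through the cadence: measures 40–43.

measures 40–43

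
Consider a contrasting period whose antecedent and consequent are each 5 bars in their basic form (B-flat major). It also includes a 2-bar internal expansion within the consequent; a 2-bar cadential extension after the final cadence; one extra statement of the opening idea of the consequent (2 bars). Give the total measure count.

16 measures

Basic contrasting period: 5 + 5 = 10 bars.
10 (basic form) + 2 (internal expansion) + 2 (cadential extension) + 2 (extra statement) = 16.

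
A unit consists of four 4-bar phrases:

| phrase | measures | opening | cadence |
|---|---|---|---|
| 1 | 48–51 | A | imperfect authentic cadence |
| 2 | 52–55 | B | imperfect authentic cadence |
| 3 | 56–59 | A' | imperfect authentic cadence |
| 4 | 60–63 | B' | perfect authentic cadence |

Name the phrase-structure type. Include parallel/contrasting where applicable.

parallel double period

Four phrases in two halves: the first half (mm. 48–55) ends with an imperfect authentic cadence, the second (mm. 56–63) with a perfect authentic cadence — a large antecedent–consequent pair, i.e. a double period.
Phrase 3 begins with the same material as phrase 1, making it parallel.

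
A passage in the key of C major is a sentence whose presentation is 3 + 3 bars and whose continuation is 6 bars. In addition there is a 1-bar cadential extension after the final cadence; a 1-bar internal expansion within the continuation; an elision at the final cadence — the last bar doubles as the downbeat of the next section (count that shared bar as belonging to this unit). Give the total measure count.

Basic sentence: 3 + 3 + 6 = 12 bars.
12 (basic form) + 1 (cadential extension) + 1 (internal expansion) = 14.
The elision shares a bar with the next section but does not change this unit's count.

14 measures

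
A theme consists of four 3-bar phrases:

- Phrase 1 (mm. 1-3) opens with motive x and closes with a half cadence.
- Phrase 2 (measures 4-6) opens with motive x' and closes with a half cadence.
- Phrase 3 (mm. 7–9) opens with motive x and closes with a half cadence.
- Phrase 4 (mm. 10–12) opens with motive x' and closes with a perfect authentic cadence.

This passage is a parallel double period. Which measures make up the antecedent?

measures 1–6

In a double period the four phrases pair into a large antecedent (phrases 1–2, ending half cadence) and a large consequent (phrases 3–4, ending perfect authentic cadence). The antecedent spans mm. 1–6.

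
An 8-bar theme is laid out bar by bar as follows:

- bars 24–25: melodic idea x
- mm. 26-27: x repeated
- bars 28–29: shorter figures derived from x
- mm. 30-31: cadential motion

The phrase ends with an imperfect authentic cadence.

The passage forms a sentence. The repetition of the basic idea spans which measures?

measures 26–27

The presentation of a sentence is the basic idea (mm. 24-25) plus its repetition (bars 26-27); the repetition of the basic idea is therefore mm. 26–27.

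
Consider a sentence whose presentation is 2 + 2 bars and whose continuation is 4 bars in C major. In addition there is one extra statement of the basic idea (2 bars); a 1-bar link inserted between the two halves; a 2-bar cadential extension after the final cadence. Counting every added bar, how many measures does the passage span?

13 measures

Basic sentence: 2 + 2 + 4 = 8 bars.
8 (basic form) + 2 (extra statement) + 1 (link) + 2 (cadential extension) = 13.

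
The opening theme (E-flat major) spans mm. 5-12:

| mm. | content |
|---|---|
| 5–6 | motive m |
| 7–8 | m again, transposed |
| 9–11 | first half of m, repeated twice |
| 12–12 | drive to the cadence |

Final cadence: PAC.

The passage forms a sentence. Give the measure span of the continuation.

measures 9–12

After the presentation (measures 5-8), the continuation covers the fragmentation through the cadence: bars 9-12.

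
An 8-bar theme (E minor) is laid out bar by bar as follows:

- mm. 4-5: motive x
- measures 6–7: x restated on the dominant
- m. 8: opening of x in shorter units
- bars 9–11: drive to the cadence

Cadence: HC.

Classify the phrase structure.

Basic idea (mm. 4–5) + its repetition (mm. 6–7) form the presentation; fragmentation and cadence (measures 8–11) form the continuation — the 8-bar whole is a sentence.

sentence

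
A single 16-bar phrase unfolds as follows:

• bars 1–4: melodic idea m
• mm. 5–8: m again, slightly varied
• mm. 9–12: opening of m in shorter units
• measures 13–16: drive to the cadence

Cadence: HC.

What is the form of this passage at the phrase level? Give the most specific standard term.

Basic idea (mm. 1–4) + its repetition (measures 5-8) form the presentation; fragmentation and cadence (bars 9–16) form the continuation — the 16-bar whole is a sentence.

sentence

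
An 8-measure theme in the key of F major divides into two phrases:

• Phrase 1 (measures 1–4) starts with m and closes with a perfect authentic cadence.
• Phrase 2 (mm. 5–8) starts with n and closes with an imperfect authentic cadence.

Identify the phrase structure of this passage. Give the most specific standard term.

phrase group

The second phrase closes with an imperfect authentic cadence, which is not stronger than the first phrase's perfect authentic cadence; without a weak→strong cadential pair there is no antecedent–consequent relationship, so this is a phrase group rather than a period.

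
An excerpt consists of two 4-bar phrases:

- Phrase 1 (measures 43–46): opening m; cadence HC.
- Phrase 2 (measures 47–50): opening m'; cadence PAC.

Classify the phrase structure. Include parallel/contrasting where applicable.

parallel period

Phrase 1 ends with a half cadence (weaker) and phrase 2 with a perfect authentic cadence (stronger): antecedent + consequent = a period.
The two phrases open with the same material (m / m'), so the period is parallel.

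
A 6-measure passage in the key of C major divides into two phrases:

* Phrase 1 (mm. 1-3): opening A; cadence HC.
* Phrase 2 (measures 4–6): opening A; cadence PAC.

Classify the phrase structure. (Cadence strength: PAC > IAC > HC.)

Phrase 1 ends with a half cadence (weaker) and phrase 2 with a perfect authentic cadence (stronger): antecedent + consequent = a period.
The two phrases open with the same material (A / A), so the period is parallel.

parallel period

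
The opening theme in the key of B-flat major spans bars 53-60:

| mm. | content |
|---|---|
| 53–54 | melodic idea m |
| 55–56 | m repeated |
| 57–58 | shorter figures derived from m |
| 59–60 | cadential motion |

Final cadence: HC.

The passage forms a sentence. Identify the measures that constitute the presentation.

measures 53–56

The presentation of a sentence is the basic idea (measures 53–54) plus its repetition (measures 55-56); the presentation is therefore mm. 53-56.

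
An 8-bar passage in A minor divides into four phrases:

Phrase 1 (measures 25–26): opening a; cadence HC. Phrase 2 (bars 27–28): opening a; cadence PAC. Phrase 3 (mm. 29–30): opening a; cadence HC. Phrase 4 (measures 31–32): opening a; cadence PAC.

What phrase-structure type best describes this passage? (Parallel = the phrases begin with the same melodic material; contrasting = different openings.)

repeated period

The cadence pattern HC–PAC–HC–PAC is weak–strong twice, and phrases 3–4 restate phrases 1–2: a period heard twice, not a double period (which would end weakly at phrase 2).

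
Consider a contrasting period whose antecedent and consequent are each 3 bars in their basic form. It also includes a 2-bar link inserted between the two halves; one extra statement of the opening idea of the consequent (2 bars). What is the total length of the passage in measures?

10 measures

Basic contrasting period: 3 + 3 = 6 bars.
6 (basic form) + 2 (link) + 2 (extra statement) = 10.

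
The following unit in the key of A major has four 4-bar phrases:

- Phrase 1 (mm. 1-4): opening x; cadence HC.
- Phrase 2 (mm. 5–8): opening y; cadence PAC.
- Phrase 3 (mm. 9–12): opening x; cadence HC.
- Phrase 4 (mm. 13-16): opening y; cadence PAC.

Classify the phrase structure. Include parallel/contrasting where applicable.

The cadence pattern HC–PAC–HC–PAC is weak–strong twice, and phrases 3–4 restate phrases 1–2: a period heard twice, not a double period (which would end weakly at phrase 2).

repeated period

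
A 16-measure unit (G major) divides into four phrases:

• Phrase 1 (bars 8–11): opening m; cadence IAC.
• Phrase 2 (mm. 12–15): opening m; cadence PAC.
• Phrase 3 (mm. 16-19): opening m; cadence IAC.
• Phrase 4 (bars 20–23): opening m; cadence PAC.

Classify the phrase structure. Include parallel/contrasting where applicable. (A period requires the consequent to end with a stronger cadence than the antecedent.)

The cadence pattern IAC–PAC–IAC–PAC is weak–strong twice, and phrases 3–4 restate phrases 1–2: a period heard twice, not a double period (which would end weakly at phrase 2).

repeated period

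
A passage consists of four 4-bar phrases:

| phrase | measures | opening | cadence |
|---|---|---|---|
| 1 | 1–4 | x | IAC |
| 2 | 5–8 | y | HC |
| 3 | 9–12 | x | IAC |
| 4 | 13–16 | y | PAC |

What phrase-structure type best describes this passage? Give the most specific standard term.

Four phrases in two halves: the first half (mm. 1–8) ends with a half cadence, the second (bars 9–16) with a perfect authentic cadence — a large antecedent–consequent pair, i.e. a double period.
Phrase 3 begins with the same material as phrase 1, making it parallel.

parallel double period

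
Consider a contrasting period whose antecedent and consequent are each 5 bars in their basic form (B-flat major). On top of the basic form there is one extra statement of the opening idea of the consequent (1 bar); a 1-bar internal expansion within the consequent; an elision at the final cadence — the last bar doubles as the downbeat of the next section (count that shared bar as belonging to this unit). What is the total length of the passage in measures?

Basic contrasting period: 5 + 5 = 10 bars.
10 (basic form) + 1 (extra statement) + 1 (internal expansion) = 12.
The elision shares a bar with the next section but does not change this unit's count.

12 measures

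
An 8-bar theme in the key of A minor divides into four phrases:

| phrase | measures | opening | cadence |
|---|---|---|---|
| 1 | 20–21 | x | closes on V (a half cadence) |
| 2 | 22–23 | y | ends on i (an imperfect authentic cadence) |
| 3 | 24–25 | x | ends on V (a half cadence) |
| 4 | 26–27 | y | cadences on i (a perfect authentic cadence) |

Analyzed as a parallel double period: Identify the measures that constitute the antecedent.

In a double period the four phrases pair into a large antecedent (phrases 1–2, ending imperfect authentic cadence) and a large consequent (phrases 3–4, ending perfect authentic cadence). The antecedent spans bars 20–23.

measures 20–23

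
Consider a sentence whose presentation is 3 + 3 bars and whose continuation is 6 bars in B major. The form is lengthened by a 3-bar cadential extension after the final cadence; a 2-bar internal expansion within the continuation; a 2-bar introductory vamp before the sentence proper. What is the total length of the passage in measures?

Basic sentence: 3 + 3 + 6 = 12 bars.
12 (basic form) + 3 (cadential extension) + 2 (internal expansion) + 2 (introduction) = 19.

19 measures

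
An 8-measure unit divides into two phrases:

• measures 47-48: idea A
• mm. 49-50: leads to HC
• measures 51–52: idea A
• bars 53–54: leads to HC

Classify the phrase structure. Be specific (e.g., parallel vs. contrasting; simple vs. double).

Both phrases have the same opening (A) and the same cadence (half cadence): the second is a restatement, not a consequent, so this is a repeated phrase rather than a period.

repeated phrase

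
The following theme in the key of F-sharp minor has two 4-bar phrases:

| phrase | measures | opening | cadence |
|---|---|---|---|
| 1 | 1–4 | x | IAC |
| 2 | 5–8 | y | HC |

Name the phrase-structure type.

The second phrase closes with a half cadence, which is not stronger than the first phrase's imperfect authentic cadence; without a weak→strong cadential pair there is no antecedent–consequent relationship, so this is a phrase group rather than a period.

phrase group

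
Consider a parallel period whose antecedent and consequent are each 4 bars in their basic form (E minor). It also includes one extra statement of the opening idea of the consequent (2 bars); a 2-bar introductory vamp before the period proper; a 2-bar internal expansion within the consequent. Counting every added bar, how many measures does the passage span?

14 measures

Basic parallel period: 4 + 4 = 8 bars.
8 (basic form) + 2 (extra statement) + 2 (introduction) + 2 (internal expansion) = 14.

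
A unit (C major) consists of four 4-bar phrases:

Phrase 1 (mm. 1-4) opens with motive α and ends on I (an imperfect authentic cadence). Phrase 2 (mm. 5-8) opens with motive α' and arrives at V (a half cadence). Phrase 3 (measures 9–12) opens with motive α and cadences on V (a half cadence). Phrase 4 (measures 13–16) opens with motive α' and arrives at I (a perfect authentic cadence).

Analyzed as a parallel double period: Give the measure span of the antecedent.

In a double period the four phrases pair into a large antecedent (phrases 1–2, ending half cadence) and a large consequent (phrases 3–4, ending perfect authentic cadence). The antecedent spans measures 1–8.

measures 1–8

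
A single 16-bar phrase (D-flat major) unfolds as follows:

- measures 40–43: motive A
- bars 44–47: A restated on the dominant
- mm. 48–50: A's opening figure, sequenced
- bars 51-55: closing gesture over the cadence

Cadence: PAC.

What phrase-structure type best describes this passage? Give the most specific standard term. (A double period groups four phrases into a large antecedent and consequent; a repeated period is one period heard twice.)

Basic idea (measures 40–43) + its repetition (mm. 44–47) form the presentation; fragmentation and cadence (measures 48-55) form the continuation — the 16-bar whole is a sentence.

sentence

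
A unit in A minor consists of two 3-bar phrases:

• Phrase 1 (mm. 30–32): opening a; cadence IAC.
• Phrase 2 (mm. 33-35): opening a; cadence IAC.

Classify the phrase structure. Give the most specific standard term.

repeated phrase

Both phrases have the same opening (a) and the same cadence (imperfect authentic cadence): the second is a restatement, not a consequent, so this is a repeated phrase rather than a period.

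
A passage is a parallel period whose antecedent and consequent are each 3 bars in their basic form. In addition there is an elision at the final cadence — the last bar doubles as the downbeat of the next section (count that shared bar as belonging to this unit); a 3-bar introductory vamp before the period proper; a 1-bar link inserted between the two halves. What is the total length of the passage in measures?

Basic parallel period: 3 + 3 = 6 bars.
6 (basic form) + 3 (introduction) + 1 (link) = 10.
The elision shares a bar with the next section but does not change this unit's count.

10 measures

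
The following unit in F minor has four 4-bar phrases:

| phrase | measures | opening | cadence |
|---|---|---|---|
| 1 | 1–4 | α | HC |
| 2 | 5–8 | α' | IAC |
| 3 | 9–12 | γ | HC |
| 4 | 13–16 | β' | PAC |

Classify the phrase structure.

contrasting double period

Four phrases in two halves: the first half (mm. 1–8) ends with an imperfect authentic cadence, the second (mm. 9–16) with a perfect authentic cadence — a large antecedent–consequent pair, i.e. a double period.
Phrase 3 begins with different material from phrase 1, making it contrasting.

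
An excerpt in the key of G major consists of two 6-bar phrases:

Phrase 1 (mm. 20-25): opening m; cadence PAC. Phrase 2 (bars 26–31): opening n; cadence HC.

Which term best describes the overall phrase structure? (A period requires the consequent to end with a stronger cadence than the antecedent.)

The second phrase closes with a half cadence, which is not stronger than the first phrase's perfect authentic cadence; without a weak→strong cadential pair there is no antecedent–consequent relationship, so this is a phrase group rather than a period.

phrase group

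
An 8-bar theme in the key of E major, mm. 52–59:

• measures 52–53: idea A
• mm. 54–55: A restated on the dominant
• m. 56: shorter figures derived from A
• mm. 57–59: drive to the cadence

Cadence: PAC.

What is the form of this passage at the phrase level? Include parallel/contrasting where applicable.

sentence

Basic idea (bars 52–53) + its repetition (measures 54-55) form the presentation; fragmentation and cadence (mm. 56–59) form the continuation — the 8-bar whole is a sentence.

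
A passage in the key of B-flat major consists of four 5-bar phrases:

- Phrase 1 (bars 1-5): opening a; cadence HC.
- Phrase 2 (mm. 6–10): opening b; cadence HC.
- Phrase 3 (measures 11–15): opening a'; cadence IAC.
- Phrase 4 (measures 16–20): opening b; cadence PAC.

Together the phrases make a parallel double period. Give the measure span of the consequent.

In a double period the first pair of phrases (ending half cadence) is the large antecedent and the second pair (ending perfect authentic cadence) is the large consequent; the consequent is measures 11–20.

measures 11–20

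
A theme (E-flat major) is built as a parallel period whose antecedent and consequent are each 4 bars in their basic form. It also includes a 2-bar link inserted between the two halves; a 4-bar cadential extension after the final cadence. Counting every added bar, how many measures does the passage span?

Basic parallel period: 4 + 4 = 8 bars.
8 (basic form) + 2 (link) + 4 (cadential extension) = 14.

14 measures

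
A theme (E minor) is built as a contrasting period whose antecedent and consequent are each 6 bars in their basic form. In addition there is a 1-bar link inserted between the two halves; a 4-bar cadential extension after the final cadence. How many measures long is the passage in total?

17 measures

Basic contrasting period: 6 + 6 = 12 bars.
12 (basic form) + 1 (link) + 4 (cadential extension) = 17.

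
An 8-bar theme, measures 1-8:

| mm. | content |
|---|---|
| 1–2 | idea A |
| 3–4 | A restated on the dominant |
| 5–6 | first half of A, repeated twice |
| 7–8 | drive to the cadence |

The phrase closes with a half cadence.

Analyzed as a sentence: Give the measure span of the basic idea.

The presentation of a sentence is the basic idea (bars 1–2) plus its repetition (mm. 3–4); the basic idea is therefore mm. 1–2.

measures 1–2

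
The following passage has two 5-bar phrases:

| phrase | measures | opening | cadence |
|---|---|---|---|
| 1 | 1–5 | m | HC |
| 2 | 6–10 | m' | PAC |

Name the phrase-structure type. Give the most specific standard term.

parallel period

Phrase 1 ends with a half cadence (weaker) and phrase 2 with a perfect authentic cadence (stronger): antecedent + consequent = a period.
The two phrases open with the same material (m / m'), so the period is parallel.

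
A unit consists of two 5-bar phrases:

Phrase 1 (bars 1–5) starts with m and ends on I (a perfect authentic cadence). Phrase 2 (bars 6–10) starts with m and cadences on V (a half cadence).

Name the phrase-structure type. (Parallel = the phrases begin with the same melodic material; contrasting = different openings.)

The second phrase closes with a half cadence, which is not stronger than the first phrase's perfect authentic cadence; without a weak→strong cadential pair there is no antecedent–consequent relationship, so this is a phrase group rather than a period.

phrase group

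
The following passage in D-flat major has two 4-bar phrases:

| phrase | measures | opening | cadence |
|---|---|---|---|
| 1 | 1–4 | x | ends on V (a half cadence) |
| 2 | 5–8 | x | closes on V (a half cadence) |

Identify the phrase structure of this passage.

Both phrases have the same opening (x) and the same cadence (half cadence): the second is a restatement, not a consequent, so this is a repeated phrase rather than a period.

repeated phrase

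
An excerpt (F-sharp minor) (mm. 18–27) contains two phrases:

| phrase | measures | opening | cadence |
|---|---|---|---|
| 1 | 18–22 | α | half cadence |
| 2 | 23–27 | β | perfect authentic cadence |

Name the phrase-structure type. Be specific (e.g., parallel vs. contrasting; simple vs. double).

Phrase 1 ends with a half cadence (weaker) and phrase 2 with a perfect authentic cadence (stronger): antecedent + consequent = a period.
The two phrases open with different material (α / β), so the period is contrasting.

contrasting period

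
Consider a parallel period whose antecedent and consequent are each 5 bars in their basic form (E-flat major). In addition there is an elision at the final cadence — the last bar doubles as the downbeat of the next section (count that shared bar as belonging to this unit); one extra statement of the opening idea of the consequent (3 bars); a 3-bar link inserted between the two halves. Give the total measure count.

16 measures

Basic parallel period: 5 + 5 = 10 bars.
10 (basic form) + 3 (extra statement) + 3 (link) = 16.
The elision shares a bar with the next section but does not change this unit's count.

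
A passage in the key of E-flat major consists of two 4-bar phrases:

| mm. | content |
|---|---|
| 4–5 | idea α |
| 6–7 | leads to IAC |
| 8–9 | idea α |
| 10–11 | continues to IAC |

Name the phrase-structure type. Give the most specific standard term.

repeated phrase

Both phrases have the same opening (α) and the same cadence (imperfect authentic cadence): the second is a restatement, not a consequent, so this is a repeated phrase rather than a period.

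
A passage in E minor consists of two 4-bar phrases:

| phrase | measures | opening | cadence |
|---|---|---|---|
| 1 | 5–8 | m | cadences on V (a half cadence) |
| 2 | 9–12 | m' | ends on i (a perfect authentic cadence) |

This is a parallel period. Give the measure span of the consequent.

measures 9–12

The phrase ending with the weaker cadence (half cadence) is the antecedent; the one ending more conclusively (perfect authentic cadence) is the consequent. The consequent is measures 9–12.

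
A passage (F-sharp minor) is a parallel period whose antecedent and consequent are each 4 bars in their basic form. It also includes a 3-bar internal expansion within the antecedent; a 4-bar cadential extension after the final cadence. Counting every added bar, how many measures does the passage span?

Basic parallel period: 4 + 4 = 8 bars.
8 (basic form) + 3 (internal expansion) + 4 (cadential extension) = 15.

15 measures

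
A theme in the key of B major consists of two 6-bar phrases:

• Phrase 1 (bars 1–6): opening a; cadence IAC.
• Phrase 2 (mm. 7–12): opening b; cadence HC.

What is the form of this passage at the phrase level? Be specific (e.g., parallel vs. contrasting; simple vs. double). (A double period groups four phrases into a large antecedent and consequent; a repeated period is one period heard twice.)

The second phrase closes with a half cadence, which is not stronger than the first phrase's imperfect authentic cadence; without a weak→strong cadential pair there is no antecedent–consequent relationship, so this is a phrase group rather than a period.

phrase group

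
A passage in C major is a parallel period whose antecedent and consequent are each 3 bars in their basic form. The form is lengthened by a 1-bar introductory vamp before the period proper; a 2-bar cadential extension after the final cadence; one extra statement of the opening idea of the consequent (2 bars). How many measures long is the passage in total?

11 measures

Basic parallel period: 3 + 3 = 6 bars.
6 (basic form) + 1 (introduction) + 2 (cadential extension) + 2 (extra statement) = 11.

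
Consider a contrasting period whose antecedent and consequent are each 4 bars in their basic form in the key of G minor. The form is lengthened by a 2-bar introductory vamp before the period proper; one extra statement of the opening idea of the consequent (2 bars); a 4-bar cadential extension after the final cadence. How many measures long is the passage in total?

16 measures

Basic contrasting period: 4 + 4 = 8 bars.
8 (basic form) + 2 (introduction) + 2 (extra statement) + 4 (cadential extension) = 16.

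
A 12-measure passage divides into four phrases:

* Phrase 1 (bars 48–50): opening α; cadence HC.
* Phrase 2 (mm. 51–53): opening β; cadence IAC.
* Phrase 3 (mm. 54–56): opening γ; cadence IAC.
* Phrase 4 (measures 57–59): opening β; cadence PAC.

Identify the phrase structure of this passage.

Four phrases in two halves: the first half (mm. 48–53) ends with an imperfect authentic cadence, the second (measures 54-59) with a perfect authentic cadence — a large antecedent–consequent pair, i.e. a double period.
Phrase 3 begins with different material from phrase 1, making it contrasting.

contrasting double period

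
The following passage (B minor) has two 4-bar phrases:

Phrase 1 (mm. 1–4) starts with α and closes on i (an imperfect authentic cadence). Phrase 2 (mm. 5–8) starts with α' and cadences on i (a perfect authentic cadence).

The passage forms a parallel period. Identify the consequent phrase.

The phrase ending with the weaker cadence (imperfect authentic cadence) is the antecedent; the one ending more conclusively (perfect authentic cadence) is the consequent. The consequent is phrase 2.

phrase 2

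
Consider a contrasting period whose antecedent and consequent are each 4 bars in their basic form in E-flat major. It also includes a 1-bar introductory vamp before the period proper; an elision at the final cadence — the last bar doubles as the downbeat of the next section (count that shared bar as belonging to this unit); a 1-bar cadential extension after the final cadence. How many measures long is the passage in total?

10 measures

Basic contrasting period: 4 + 4 = 8 bars.
8 (basic form) + 1 (introduction) + 1 (cadential extension) = 10.
The elision shares a bar with the next section but does not change this unit's count.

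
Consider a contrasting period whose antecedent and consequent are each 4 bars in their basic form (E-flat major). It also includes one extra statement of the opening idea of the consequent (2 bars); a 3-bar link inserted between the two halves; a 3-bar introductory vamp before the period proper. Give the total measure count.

16 measures

Basic contrasting period: 4 + 4 = 8 bars.
8 (basic form) + 2 (extra statement) + 3 (link) + 3 (introduction) = 16.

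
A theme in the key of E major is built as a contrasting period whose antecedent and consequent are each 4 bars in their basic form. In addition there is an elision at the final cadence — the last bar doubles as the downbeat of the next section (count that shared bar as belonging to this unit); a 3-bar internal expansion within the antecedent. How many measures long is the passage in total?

11 measures

Basic contrasting period: 4 + 4 = 8 bars.
8 (basic form) + 3 (internal expansion) = 11.
The elision shares a bar with the next section but does not change this unit's count.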